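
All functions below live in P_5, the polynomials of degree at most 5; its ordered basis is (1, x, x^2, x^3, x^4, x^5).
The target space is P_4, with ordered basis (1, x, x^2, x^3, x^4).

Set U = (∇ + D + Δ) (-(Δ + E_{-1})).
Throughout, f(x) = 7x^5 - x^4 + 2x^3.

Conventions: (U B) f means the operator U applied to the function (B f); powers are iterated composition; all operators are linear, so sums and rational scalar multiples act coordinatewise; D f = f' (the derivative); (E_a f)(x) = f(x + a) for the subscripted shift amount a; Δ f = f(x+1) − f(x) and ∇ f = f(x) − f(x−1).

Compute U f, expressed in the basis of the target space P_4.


Δ f = 35x^4 + 66x^3 + 70x^2 + 37x + 8
E_{-1} f = 7x^5 - 36x^4 + 76x^3 - 82x^2 + 45x - 10
(Δ + E_{-1}) f = 7x^5 - x^4 + 142x^3 - 12x^2 + 82x - 2
(-(Δ + E_{-1})) f = -7x^5 + x^4 - 142x^3 + 12x^2 - 82x + 2
∇ (-(Δ + E_{-1})) f = -35x^4 + 74x^3 - 502x^2 + 489x - 244
D (-(Δ + E_{-1})) f = -35x^4 + 4x^3 - 426x^2 + 24x - 82
Δ (-(Δ + E_{-1})) f = -35x^4 - 66x^3 - 490x^2 - 433x - 218
(∇ + D + Δ) (-(Δ + E_{-1})) f = -105x^4 + 12x^3 - 1418x^2 + 80x - 544

the result is g(x) = -105x^4 + 12x^3 - 1418x^2 + 80x - 544


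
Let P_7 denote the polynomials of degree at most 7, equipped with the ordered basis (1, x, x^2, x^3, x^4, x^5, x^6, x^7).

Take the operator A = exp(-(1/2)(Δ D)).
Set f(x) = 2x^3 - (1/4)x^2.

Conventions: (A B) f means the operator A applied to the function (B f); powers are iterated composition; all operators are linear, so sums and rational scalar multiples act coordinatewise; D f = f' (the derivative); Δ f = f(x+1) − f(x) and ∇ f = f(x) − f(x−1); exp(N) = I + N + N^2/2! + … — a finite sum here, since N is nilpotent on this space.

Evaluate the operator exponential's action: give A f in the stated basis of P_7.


g(x) = 2x^3 - (1/4)x^2 - 6x - 11/4

order-1 term: -6x - 11/4
the series for exp(-(1/2)(Δ D)) f terminates at order 1
exp(-(1/2)(Δ D)) f = 2x^3 - (1/4)x^2 - 6x - 11/4


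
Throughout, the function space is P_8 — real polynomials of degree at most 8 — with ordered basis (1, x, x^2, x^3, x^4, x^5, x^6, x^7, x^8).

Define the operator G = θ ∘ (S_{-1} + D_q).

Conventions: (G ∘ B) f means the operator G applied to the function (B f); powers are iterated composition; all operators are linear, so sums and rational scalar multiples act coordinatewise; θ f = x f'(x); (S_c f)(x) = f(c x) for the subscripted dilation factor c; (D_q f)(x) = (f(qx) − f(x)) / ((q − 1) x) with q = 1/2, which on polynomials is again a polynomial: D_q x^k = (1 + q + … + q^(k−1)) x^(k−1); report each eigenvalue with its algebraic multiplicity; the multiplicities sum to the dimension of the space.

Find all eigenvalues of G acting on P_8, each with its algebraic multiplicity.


λ = -7 (multiplicity 1), λ = -5 (multiplicity 1), λ = -3 (multiplicity 1), λ = -1 (multiplicity 1), λ = 0 (multiplicity 1), λ = 2 (multiplicity 1), λ = 4 (multiplicity 1), λ = 6 (multiplicity 1), λ = 8 (multiplicity 1)

image of 1: 0
image of x: -x
image of x^2: 2x^2 + (3/2)x
image of x^3: -3x^3 + (7/2)x^2
image of x^4: 4x^4 + (45/8)x^3
image of x^5: -5x^5 + (31/4)x^4
image of x^6: 6x^6 + (315/32)x^5
image of x^7: -7x^7 + (381/32)x^6
image of x^8: 8x^8 + (1785/128)x^7
the matrix is upper triangular; its diagonal is (0, -1, 2, -3, 4, -5, 6, -7, 8)
for a triangular matrix the eigenvalues are the diagonal entries, with algebraic multiplicity their repetition count


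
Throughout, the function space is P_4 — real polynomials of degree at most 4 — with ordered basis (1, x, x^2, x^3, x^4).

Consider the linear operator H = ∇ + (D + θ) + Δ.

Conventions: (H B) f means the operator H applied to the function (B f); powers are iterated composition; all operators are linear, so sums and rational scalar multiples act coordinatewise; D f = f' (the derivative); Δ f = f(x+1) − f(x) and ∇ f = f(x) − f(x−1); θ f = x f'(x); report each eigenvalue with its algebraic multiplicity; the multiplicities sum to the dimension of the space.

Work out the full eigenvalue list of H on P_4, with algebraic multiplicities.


image of 1: 0
image of x: x + 3
image of x^2: 2x^2 + 6x
image of x^3: 3x^3 + 9x^2 + 2
image of x^4: 4x^4 + 12x^3 + 8x
the matrix is upper triangular; its diagonal is (0, 1, 2, 3, 4)
for a triangular matrix the eigenvalues are the diagonal entries, with algebraic multiplicity their repetition count

λ = 0 (multiplicity 1), λ = 1 (multiplicity 1), λ = 2 (multiplicity 1), λ = 3 (multiplicity 1), λ = 4 (multiplicity 1)


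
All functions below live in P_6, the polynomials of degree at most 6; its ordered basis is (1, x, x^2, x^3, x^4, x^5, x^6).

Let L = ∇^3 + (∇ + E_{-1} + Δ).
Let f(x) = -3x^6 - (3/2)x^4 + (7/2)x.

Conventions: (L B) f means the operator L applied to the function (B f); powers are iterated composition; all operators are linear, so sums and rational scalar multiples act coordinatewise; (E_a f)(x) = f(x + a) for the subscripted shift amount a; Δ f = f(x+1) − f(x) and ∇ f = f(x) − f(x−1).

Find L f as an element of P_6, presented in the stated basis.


the image equals g(x) = -3x^6 - 18x^5 - (93/2)x^4 - 426x^3 + 1566x^2 - (5513/2)x + 1673

∇ f = -18x^5 + 45x^4 - 66x^3 + 54x^2 - 24x + 8
∇ ∇ f = -90x^4 + 360x^3 - 648x^2 + 576x - 207
∇ ∇ ∇ f = -360x^3 + 1620x^2 - 2736x + 1674
∇ f = -18x^5 + 45x^4 - 66x^3 + 54x^2 - 24x + 8
E_{-1} f = -3x^6 + 18x^5 - (93/2)x^4 + 66x^3 - 54x^2 + (55/2)x - 8
Δ f = -18x^5 - 45x^4 - 66x^3 - 54x^2 - 24x - 1
(∇ + E_{-1} + Δ) f = -3x^6 - 18x^5 - (93/2)x^4 - 66x^3 - 54x^2 - (41/2)x - 1
(∇^3 + (∇ + E_{-1} + Δ)) f = -3x^6 - 18x^5 - (93/2)x^4 - 426x^3 + 1566x^2 - (5513/2)x + 1673


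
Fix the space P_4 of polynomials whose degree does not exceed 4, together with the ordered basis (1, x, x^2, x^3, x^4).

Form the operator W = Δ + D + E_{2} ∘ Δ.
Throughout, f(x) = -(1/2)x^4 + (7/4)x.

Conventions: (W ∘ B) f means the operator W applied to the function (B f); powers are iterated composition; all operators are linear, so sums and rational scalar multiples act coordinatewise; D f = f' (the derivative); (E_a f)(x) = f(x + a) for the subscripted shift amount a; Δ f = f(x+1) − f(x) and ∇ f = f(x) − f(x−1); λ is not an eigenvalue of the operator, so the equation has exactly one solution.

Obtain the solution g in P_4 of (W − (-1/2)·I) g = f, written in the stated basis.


g(x) = -x^4 + 24x^3 - 360x^2 + (7239/2)x - 18225

write g with unknown coordinates in the stated basis and equate coefficients in (W − (-1/2)·I) g = f
solving from the highest basis element down gives g = -x^4 + 24x^3 - 360x^2 + (7239/2)x - 18225
check: W g = -12x^3 + 180x^2 - 1808x + 18225/2
so W g − (-1/2)·g = -(1/2)x^4 + (7/4)x = f ✓


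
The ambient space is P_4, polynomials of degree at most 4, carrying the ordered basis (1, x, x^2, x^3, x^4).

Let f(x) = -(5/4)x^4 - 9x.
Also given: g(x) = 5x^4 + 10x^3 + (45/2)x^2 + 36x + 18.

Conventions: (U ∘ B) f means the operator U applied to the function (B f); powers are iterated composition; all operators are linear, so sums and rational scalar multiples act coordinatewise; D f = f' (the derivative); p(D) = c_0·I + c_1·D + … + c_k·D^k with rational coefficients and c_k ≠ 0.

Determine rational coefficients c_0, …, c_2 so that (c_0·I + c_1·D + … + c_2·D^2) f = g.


c_0 = -4, c_1 = -2, c_2 = -3/2

D^0 f = -(5/4)x^4 - 9x
D^1 f = -5x^3 - 9
D^2 f = -15x^2
matching coefficients of g against c_0 f + c_1 Df + … from the top degree down determines the c_i
solution: c_0 = -4, c_1 = -2, c_2 = -3/2


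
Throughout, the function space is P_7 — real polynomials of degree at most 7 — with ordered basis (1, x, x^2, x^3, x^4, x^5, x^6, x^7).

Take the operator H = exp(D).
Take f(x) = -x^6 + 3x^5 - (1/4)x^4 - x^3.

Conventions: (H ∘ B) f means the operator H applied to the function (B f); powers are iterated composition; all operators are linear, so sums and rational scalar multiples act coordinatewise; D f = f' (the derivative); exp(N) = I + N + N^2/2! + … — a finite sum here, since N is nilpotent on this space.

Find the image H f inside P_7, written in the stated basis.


order-1 term: -6x^5 + 15x^4 - x^3 - 3x^2
order-2 term: -15x^4 + 30x^3 - (3/2)x^2 - 3x
order-3 term: -20x^3 + 30x^2 - x - 1
order-4 term: -15x^2 + 15x - 1/4
order-5 term: -6x + 3
order-6 term: -1
the series for exp(D) f terminates at order 6
exp(D) f = -x^6 - 3x^5 - (1/4)x^4 + 8x^3 + (21/2)x^2 + 5x + 3/4

the result is g(x) = -x^6 - 3x^5 - (1/4)x^4 + 8x^3 + (21/2)x^2 + 5x + 3/4


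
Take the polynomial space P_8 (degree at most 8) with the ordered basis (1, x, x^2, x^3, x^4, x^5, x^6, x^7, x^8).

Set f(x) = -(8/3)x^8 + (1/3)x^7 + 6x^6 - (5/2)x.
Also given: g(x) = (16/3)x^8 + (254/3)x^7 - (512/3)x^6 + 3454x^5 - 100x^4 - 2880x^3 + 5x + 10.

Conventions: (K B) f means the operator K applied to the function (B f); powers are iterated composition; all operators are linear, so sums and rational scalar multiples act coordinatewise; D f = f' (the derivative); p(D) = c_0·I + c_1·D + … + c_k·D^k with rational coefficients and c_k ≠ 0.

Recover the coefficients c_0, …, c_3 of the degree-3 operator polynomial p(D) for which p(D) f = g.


c_0 = -2, c_1 = -4, c_2 = 1, c_3 = -4

D^0 f = -(8/3)x^8 + (1/3)x^7 + 6x^6 - (5/2)x
D^1 f = -(64/3)x^7 + (7/3)x^6 + 36x^5 - 5/2
D^2 f = -(448/3)x^6 + 14x^5 + 180x^4
D^3 f = -896x^5 + 70x^4 + 720x^3
matching coefficients of g against c_0 f + c_1 Df + … from the top degree down determines the c_i
solution: c_0 = -2, c_1 = -4, c_2 = 1, c_3 = -4


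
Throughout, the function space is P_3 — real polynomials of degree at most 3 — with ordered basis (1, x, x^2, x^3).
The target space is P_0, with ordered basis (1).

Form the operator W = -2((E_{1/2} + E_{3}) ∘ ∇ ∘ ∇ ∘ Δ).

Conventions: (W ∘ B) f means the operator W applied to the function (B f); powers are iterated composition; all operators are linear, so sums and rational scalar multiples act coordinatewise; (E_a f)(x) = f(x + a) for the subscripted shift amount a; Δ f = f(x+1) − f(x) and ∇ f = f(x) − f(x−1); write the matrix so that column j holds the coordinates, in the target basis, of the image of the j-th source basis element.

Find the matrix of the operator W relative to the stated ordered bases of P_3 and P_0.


the matrix is [[0, 0, 0, -24]] (rows listed top to bottom)

image of 1: 0
image of x: 0
image of x^2: 0
image of x^3: -24
each image's coordinates form column j of the matrix


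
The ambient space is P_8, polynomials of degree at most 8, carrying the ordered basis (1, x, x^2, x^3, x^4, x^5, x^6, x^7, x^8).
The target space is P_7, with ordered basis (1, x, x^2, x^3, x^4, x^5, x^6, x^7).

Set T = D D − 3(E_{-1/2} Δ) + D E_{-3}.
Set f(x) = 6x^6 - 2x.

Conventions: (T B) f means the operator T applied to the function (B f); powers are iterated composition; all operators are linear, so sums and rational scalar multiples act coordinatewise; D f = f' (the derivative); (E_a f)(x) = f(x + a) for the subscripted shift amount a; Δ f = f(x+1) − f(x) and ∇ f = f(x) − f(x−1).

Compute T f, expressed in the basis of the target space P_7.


D f = 36x^5 - 2
D D f = 180x^4
Δ f = 36x^5 + 90x^4 + 120x^3 + 90x^2 + 36x + 4
E_{-1/2} Δ f = 36x^5 + 30x^3 + (9/4)x - 2
(-3(E_{-1/2} Δ)) f = -108x^5 - 90x^3 - (27/4)x + 6
E_{-3} f = 6x^6 - 108x^5 + 810x^4 - 3240x^3 + 7290x^2 - 8750x + 4380
D E_{-3} f = 36x^5 - 540x^4 + 3240x^3 - 9720x^2 + 14580x - 8750
(D D − 3(E_{-1/2} Δ) + D E_{-3}) f = -72x^5 - 360x^4 + 3150x^3 - 9720x^2 + (58293/4)x - 8744

the image equals g(x) = -72x^5 - 360x^4 + 3150x^3 - 9720x^2 + (58293/4)x - 8744


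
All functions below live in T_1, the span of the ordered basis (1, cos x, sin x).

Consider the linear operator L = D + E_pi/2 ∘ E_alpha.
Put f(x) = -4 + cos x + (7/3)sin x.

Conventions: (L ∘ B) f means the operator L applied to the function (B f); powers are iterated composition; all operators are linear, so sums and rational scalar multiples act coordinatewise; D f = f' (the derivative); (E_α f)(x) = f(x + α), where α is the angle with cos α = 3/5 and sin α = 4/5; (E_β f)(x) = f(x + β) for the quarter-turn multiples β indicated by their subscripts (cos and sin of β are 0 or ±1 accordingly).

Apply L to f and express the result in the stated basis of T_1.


the result is g(x) = -4 + (44/15)cos x - (52/15)sin x

D f = (7/3)cos x - sin x
E_alpha f = -4 + (37/15)cos x + (3/5)sin x
E_pi/2 E_alpha f = -4 + (3/5)cos x - (37/15)sin x
(D + E_pi/2 ∘ E_alpha) f = -4 + (44/15)cos x - (52/15)sin x


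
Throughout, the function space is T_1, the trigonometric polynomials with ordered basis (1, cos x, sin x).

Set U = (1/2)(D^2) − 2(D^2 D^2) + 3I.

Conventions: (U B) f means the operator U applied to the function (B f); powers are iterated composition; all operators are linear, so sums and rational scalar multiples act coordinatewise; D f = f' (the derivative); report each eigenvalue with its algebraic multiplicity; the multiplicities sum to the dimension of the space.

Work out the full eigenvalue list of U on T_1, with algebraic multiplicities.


image of 1: 3
image of cos x: (1/2)cos x
image of sin x: (1/2)sin x
the matrix is diagonal; its diagonal is (3, 1/2, 1/2)
for a triangular matrix the eigenvalues are the diagonal entries, with algebraic multiplicity their repetition count

λ = 1/2 (multiplicity 2), λ = 3 (multiplicity 1)


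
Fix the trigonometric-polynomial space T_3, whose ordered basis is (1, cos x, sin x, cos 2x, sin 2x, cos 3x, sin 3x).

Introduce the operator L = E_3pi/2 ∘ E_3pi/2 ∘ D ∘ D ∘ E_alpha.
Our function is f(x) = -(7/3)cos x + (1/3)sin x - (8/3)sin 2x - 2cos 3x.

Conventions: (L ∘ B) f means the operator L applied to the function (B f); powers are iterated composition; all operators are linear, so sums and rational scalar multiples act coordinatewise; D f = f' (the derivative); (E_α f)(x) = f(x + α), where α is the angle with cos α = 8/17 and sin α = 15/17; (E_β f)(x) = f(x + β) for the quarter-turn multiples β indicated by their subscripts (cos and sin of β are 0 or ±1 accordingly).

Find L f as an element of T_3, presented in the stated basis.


g(x) = -(41/51)cos x + (113/51)sin x + (2560/289)cos 2x - (5152/867)sin 2x + (87984/4913)cos 3x - (8910/4913)sin 3x

E_alpha f = -(41/51)cos x + (113/51)sin x - (640/289)cos 2x + (1288/867)sin 2x + (9776/4913)cos 3x - (990/4913)sin 3x
D E_alpha f = (113/51)cos x + (41/51)sin x + (2576/867)cos 2x + (1280/289)sin 2x - (2970/4913)cos 3x - (29328/4913)sin 3x
D D E_alpha f = (41/51)cos x - (113/51)sin x + (2560/289)cos 2x - (5152/867)sin 2x - (87984/4913)cos 3x + (8910/4913)sin 3x
E_3pi/2 D D E_alpha f = (113/51)cos x + (41/51)sin x - (2560/289)cos 2x + (5152/867)sin 2x + (8910/4913)cos 3x + (87984/4913)sin 3x
E_3pi/2 E_3pi/2 D D E_alpha f = -(41/51)cos x + (113/51)sin x + (2560/289)cos 2x - (5152/867)sin 2x + (87984/4913)cos 3x - (8910/4913)sin 3x


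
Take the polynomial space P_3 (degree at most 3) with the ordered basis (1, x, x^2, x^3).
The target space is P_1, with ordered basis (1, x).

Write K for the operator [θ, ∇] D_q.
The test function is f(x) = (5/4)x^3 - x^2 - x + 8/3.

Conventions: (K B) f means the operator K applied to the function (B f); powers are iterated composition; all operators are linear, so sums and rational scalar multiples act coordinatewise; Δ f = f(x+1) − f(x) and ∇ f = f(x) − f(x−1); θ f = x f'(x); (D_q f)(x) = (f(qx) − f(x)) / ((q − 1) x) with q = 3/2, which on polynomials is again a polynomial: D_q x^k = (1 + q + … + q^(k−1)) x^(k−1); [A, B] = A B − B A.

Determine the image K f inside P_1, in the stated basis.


D_q f = (95/16)x^2 - (5/2)x - 1
∇ D_q f = (95/8)x - 135/16
θ ∇ D_q f = (95/8)x
θ D_q f = (95/8)x^2 - (5/2)x
∇ θ D_q f = (95/4)x - 115/8
[θ, ∇] D_q f = -(95/8)x + 115/8

the image equals g(x) = -(95/8)x + 115/8


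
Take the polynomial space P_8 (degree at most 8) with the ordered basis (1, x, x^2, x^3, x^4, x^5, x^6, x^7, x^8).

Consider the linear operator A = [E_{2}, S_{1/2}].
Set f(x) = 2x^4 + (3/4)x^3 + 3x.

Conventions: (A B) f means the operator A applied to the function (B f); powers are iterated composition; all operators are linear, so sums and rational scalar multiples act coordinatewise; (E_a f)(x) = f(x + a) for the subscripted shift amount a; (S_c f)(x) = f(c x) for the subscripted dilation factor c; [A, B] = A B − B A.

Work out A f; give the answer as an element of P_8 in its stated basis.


g(x) = -x^3 - (153/16)x^2 - (251/8)x - 153/4

S_{1/2} f = (1/8)x^4 + (3/32)x^3 + (3/2)x
E_{2} S_{1/2} f = (1/8)x^4 + (35/32)x^3 + (57/16)x^2 + (53/8)x + 23/4
E_{2} f = 2x^4 + (67/4)x^3 + (105/2)x^2 + 76x + 44
S_{1/2} E_{2} f = (1/8)x^4 + (67/32)x^3 + (105/8)x^2 + 38x + 44
[E_{2}, S_{1/2}] f = -x^3 - (153/16)x^2 - (251/8)x - 153/4


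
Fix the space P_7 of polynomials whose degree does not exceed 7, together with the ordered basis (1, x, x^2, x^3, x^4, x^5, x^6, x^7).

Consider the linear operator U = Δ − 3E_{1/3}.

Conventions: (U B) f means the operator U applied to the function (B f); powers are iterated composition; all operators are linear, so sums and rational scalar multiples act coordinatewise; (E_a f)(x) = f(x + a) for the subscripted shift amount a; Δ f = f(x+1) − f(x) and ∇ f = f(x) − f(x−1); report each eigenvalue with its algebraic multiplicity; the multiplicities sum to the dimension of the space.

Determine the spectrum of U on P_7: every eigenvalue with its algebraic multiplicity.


λ = -3 (multiplicity 8)

image of 1: -3
image of x: -3x
image of x^2: -3x^2 + 2/3
image of x^3: -3x^3 + 2x + 8/9
image of x^4: -3x^4 + 4x^2 + (32/9)x + 26/27
image of x^5: -3x^5 + (20/3)x^3 + (80/9)x^2 + (130/27)x + 80/81
image of x^6: -3x^6 + 10x^4 + (160/9)x^3 + (130/9)x^2 + (160/27)x + 242/243
image of x^7: -3x^7 + 14x^5 + (280/9)x^4 + (910/27)x^3 + (560/27)x^2 + (1694/243)x + 728/729
the matrix is upper triangular; its diagonal is (-3, -3, -3, -3, -3, -3, -3, -3)
for a triangular matrix the eigenvalues are the diagonal entries, with algebraic multiplicity their repetition count


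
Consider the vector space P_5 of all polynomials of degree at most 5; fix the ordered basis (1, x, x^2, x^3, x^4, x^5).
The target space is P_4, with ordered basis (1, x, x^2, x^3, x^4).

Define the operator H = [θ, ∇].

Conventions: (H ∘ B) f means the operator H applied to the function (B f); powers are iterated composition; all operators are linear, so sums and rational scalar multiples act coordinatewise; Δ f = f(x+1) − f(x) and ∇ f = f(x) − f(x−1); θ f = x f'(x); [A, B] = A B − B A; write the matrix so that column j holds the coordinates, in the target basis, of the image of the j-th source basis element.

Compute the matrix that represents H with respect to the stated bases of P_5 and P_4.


image of 1: 0
image of x: -1
image of x^2: -2x + 2
image of x^3: -3x^2 + 6x - 3
image of x^4: -4x^3 + 12x^2 - 12x + 4
image of x^5: -5x^4 + 20x^3 - 30x^2 + 20x - 5
each image's coordinates form column j of the matrix

the matrix is [[0, -1, 2, -3, 4, -5]; [0, 0, -2, 6, -12, 20]; [0, 0, 0, -3, 12, -30]; [0, 0, 0, 0, -4, 20]; [0, 0, 0, 0, 0, -5]] (rows listed top to bottom)


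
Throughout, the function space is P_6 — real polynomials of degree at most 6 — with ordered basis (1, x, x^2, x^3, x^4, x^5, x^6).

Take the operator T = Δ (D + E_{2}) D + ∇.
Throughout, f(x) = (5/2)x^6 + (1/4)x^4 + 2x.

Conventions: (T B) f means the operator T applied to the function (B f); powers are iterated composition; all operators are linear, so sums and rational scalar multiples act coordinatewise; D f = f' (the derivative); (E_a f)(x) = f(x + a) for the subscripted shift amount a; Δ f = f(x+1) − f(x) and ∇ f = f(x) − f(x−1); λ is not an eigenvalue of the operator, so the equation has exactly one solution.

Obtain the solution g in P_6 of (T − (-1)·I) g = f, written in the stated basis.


write g with unknown coordinates in the stated basis and equate coefficients in (T − (-1)·I) g = f
solving from the highest basis element down gives g = (5/2)x^6 - 15x^5 + (151/4)x^4 - 1101x^3 + 3114x^2 - 4910x + 98745/4
check: T g = 15x^5 - (75/2)x^4 + 1101x^3 - 3114x^2 + 4912x - 98745/4
so T g − (-1)·g = (5/2)x^6 + (1/4)x^4 + 2x = f ✓

the image equals g(x) = (5/2)x^6 - 15x^5 + (151/4)x^4 - 1101x^3 + 3114x^2 - 4910x + 98745/4


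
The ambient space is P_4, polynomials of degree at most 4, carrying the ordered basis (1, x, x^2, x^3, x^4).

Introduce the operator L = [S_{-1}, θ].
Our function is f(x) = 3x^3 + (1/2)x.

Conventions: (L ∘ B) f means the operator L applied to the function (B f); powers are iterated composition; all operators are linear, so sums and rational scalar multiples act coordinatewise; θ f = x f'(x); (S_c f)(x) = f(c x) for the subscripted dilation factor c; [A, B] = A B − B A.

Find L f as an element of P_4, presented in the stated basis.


the result is g(x) = 0

θ f = 9x^3 + (1/2)x
S_{-1} θ f = -9x^3 - (1/2)x
S_{-1} f = -3x^3 - (1/2)x
θ S_{-1} f = -9x^3 - (1/2)x
[S_{-1}, θ] f = 0


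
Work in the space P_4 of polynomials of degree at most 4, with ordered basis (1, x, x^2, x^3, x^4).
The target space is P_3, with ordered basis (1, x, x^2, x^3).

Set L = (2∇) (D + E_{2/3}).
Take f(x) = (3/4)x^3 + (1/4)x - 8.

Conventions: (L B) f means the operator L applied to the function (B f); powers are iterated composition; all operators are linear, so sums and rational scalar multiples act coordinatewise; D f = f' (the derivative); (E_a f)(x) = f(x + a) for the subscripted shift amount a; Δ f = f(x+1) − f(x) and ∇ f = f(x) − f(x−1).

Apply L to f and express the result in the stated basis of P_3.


D f = (9/4)x^2 + 1/4
E_{2/3} f = (3/4)x^3 + (3/2)x^2 + (5/4)x - 137/18
(D + E_{2/3}) f = (3/4)x^3 + (15/4)x^2 + (5/4)x - 265/36
∇ (D + E_{2/3}) f = (9/4)x^2 + (21/4)x - 7/4
(2∇) (D + E_{2/3}) f = (9/2)x^2 + (21/2)x - 7/2

the result is g(x) = (9/2)x^2 + (21/2)x - 7/2


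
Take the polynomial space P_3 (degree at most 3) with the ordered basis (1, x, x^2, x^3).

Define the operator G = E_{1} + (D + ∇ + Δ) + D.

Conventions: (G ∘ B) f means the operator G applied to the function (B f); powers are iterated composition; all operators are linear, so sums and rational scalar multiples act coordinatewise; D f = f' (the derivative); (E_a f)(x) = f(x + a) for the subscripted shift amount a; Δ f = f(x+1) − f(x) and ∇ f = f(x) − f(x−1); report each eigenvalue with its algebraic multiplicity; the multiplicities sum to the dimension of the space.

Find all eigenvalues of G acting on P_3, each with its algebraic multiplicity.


λ = 1 (multiplicity 4)

image of 1: 1
image of x: x + 5
image of x^2: x^2 + 10x + 1
image of x^3: x^3 + 15x^2 + 3x + 3
the matrix is upper triangular; its diagonal is (1, 1, 1, 1)
for a triangular matrix the eigenvalues are the diagonal entries, with algebraic multiplicity their repetition count


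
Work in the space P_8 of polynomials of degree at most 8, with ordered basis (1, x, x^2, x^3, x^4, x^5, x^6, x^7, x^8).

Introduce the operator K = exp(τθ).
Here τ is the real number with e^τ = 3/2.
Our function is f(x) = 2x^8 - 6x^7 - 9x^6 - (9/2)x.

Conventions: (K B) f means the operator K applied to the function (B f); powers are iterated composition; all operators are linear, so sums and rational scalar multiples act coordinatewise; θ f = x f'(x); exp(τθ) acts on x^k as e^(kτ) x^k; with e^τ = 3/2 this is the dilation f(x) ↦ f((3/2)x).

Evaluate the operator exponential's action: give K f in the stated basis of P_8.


g(x) = (6561/128)x^8 - (6561/64)x^7 - (6561/64)x^6 - (27/4)x

exp(τθ) x^k = e^(kτ) x^k; with e^τ = 3/2 this sends x^k to (3/2)^k x^k
x ↦ 3/2 x
x^6 ↦ 729/64 x^6
x^7 ↦ 2187/128 x^7
x^8 ↦ 6561/256 x^8
applying this coordinatewise to f: exp(τθ) f = (6561/128)x^8 - (6561/64)x^7 - (6561/64)x^6 - (27/4)x


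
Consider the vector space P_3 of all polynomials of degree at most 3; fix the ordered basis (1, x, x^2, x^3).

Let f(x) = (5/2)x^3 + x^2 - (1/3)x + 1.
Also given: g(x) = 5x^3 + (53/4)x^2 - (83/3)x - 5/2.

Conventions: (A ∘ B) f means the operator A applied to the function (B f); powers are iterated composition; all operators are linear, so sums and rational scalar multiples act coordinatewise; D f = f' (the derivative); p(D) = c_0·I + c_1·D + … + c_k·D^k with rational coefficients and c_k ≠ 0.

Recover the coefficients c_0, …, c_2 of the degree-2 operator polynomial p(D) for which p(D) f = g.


p(D) = 2·I + (3/2)·D − 2·D^2, i.e. c_0 = 2, c_1 = 3/2, c_2 = -2

D^0 f = (5/2)x^3 + x^2 - (1/3)x + 1
D^1 f = (15/2)x^2 + 2x - 1/3
D^2 f = 15x + 2
matching coefficients of g against c_0 f + c_1 Df + … from the top degree down determines the c_i
solution: c_0 = 2, c_1 = 3/2, c_2 = -2


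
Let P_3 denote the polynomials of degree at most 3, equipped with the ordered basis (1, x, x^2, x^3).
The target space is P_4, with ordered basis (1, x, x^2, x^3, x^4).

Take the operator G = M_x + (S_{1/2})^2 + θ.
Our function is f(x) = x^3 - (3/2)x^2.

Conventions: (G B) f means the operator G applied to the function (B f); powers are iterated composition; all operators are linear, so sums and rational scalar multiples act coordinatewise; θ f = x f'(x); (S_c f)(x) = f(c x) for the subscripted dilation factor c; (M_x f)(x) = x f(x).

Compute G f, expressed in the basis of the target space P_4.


the image equals g(x) = x^4 + (97/64)x^3 - (99/32)x^2

M_x f = x^4 - (3/2)x^3
S_{1/2} f = (1/8)x^3 - (3/8)x^2
S_{1/2} S_{1/2} f = (1/64)x^3 - (3/32)x^2
θ f = 3x^3 - 3x^2
(M_x + (S_{1/2})^2 + θ) f = x^4 + (97/64)x^3 - (99/32)x^2


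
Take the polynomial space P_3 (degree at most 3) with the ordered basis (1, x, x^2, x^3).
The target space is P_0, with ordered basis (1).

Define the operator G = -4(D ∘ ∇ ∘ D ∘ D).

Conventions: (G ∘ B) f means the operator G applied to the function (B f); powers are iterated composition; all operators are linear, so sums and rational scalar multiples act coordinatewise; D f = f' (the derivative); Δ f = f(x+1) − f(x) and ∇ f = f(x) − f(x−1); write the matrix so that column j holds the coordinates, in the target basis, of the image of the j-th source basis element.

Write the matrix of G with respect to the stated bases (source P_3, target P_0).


the matrix is [[0, 0, 0, 0]] (rows listed top to bottom)

image of 1: 0
image of x: 0
image of x^2: 0
image of x^3: 0
each image's coordinates form column j of the matrix


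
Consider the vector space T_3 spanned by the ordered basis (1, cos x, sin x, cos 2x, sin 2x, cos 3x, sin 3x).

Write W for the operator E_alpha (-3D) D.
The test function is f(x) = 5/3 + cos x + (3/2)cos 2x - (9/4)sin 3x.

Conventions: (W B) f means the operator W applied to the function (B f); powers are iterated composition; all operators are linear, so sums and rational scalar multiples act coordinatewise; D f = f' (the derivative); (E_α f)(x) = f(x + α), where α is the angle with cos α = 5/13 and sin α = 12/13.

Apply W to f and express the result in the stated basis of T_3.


g(x) = (15/13)cos x - (36/13)sin x - (2142/169)cos 2x - (2160/169)sin 2x + (50301/2197)cos 3x + (494505/8788)sin 3x

D f = -sin x - 3sin 2x - (27/4)cos 3x
D D f = -cos x - 6cos 2x + (81/4)sin 3x
(-3D) D f = 3cos x + 18cos 2x - (243/4)sin 3x
E_alpha (-3D) D f = (15/13)cos x - (36/13)sin x - (2142/169)cos 2x - (2160/169)sin 2x + (50301/2197)cos 3x + (494505/8788)sin 3x


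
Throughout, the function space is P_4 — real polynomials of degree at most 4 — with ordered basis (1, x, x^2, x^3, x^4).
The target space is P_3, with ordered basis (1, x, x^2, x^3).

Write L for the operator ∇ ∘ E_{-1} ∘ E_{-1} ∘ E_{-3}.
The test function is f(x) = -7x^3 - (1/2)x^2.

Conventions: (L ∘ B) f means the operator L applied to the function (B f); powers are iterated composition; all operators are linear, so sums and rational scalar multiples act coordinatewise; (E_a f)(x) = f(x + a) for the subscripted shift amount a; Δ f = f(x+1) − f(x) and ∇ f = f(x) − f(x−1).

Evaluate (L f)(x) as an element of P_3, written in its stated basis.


E_{-3} f = -7x^3 + (125/2)x^2 - 186x + 369/2
E_{-1} E_{-3} f = -7x^3 + (167/2)x^2 - 332x + 440
E_{-1} (E_{-1} ∘ E_{-3}) f = -7x^3 + (209/2)x^2 - 520x + 1725/2
∇ E_{-1} (E_{-1} ∘ E_{-3}) f = -21x^2 + 230x - 1263/2

the result is g(x) = -21x^2 + 230x - 1263/2


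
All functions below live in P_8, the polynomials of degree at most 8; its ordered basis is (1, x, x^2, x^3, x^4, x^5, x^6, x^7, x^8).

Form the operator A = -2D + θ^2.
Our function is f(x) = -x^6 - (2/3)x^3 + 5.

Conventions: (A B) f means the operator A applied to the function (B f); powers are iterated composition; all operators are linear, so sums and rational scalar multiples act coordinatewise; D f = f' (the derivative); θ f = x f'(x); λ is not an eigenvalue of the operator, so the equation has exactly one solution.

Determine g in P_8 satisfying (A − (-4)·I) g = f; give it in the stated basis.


g(x) = -(1/40)x^6 - (3/290)x^5 - (3/580)x^4 - (308/5655)x^3 - (77/1885)x^2 - (308/9425)x + 46509/37700

write g with unknown coordinates in the stated basis and equate coefficients in (A − (-4)·I) g = f
solving from the highest basis element down gives g = -(1/40)x^6 - (3/290)x^5 - (3/580)x^4 - (308/5655)x^3 - (77/1885)x^2 - (308/9425)x + 46509/37700
check: A g = -(9/10)x^6 + (6/145)x^5 + (3/145)x^4 - (846/1885)x^3 + (308/1885)x^2 + (1232/9425)x + 616/9425
so A g − (-4)·g = -x^6 - (2/3)x^3 + 5 = f ✓


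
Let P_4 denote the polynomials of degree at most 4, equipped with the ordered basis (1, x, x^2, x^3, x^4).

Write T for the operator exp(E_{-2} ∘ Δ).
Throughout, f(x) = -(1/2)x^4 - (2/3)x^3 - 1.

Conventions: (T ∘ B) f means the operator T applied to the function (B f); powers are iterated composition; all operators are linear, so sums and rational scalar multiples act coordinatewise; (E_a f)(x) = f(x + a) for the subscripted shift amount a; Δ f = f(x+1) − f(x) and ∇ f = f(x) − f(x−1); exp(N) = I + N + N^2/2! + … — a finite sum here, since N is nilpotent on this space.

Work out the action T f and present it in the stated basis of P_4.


order-1 term: -2x^3 + 7x^2 - 8x + 17/6
order-2 term: -3x^2 + 16x - 43/2
order-3 term: -2x + 25/3
order-4 term: -1/2
the series for exp(E_{-2} ∘ Δ) f terminates at order 4
exp(E_{-2} ∘ Δ) f = -(1/2)x^4 - (8/3)x^3 + 4x^2 + 6x - 71/6

the result is g(x) = -(1/2)x^4 - (8/3)x^3 + 4x^2 + 6x - 71/6


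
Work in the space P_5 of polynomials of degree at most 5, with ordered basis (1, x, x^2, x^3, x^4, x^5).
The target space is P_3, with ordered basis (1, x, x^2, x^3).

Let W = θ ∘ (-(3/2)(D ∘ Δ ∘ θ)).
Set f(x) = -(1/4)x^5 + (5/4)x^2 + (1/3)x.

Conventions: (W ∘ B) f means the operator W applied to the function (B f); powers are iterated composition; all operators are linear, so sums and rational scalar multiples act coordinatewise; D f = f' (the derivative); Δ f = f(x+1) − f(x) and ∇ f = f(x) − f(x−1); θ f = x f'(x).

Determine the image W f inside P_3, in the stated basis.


θ f = -(5/4)x^5 + (5/2)x^2 + (1/3)x
Δ θ f = -(25/4)x^4 - (25/2)x^3 - (25/2)x^2 - (5/4)x + 19/12
D Δ θ f = -25x^3 - (75/2)x^2 - 25x - 5/4
(-(3/2)(D ∘ Δ ∘ θ)) f = (75/2)x^3 + (225/4)x^2 + (75/2)x + 15/8
θ (-(3/2)(D ∘ Δ ∘ θ)) f = (225/2)x^3 + (225/2)x^2 + (75/2)x

the image equals g(x) = (225/2)x^3 + (225/2)x^2 + (75/2)x


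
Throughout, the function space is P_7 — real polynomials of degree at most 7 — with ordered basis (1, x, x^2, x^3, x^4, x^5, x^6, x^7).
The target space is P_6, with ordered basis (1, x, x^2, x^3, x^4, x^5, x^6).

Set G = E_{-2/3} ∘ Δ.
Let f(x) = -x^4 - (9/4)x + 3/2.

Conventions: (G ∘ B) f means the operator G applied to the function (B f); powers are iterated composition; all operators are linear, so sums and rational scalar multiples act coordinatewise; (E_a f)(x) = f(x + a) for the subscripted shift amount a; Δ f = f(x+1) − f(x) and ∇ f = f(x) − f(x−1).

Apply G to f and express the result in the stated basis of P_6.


g(x) = -4x^3 + 2x^2 - (4/3)x - 223/108

Δ f = -4x^3 - 6x^2 - 4x - 13/4
E_{-2/3} Δ f = -4x^3 + 2x^2 - (4/3)x - 223/108


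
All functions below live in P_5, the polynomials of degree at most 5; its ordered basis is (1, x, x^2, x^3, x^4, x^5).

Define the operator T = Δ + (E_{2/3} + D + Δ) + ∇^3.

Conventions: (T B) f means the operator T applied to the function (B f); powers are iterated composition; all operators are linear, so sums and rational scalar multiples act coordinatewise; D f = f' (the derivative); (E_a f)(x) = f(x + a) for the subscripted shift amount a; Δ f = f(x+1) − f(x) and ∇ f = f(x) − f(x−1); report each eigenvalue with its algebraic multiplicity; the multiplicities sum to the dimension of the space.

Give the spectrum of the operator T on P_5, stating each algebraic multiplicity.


image of 1: 1
image of x: x + 11/3
image of x^2: x^2 + (22/3)x + 22/9
image of x^3: x^3 + 11x^2 + (22/3)x + 224/27
image of x^4: x^4 + (44/3)x^3 + (44/3)x^2 + (896/27)x - 2738/81
image of x^5: x^5 + (55/3)x^4 + (220/9)x^3 + (2240/27)x^2 - (13690/81)x + 36968/243
the matrix is upper triangular; its diagonal is (1, 1, 1, 1, 1, 1)
for a triangular matrix the eigenvalues are the diagonal entries, with algebraic multiplicity their repetition count

λ = 1 (multiplicity 6)


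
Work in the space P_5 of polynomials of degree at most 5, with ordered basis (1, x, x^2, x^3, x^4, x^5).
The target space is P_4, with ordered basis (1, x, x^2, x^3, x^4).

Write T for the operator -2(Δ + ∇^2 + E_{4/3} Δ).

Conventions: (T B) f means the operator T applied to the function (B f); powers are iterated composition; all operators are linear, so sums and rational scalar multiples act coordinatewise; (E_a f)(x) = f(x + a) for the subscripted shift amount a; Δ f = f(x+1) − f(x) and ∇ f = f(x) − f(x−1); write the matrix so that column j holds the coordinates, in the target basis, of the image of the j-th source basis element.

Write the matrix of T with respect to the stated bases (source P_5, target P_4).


image of 1: 0
image of x: -4
image of x^2: -8x - 40/3
image of x^3: -12x^2 - 40x - 32/3
image of x^4: -16x^3 - 80x^2 - (128/3)x - 2240/27
image of x^5: -20x^4 - (400/3)x^3 - (320/3)x^2 - (11200/27)x - 5824/81
each image's coordinates form column j of the matrix

the matrix is [[0, -4, -40/3, -32/3, -2240/27, -5824/81]; [0, 0, -8, -40, -128/3, -11200/27]; [0, 0, 0, -12, -80, -320/3]; [0, 0, 0, 0, -16, -400/3]; [0, 0, 0, 0, 0, -20]] (rows listed top to bottom)


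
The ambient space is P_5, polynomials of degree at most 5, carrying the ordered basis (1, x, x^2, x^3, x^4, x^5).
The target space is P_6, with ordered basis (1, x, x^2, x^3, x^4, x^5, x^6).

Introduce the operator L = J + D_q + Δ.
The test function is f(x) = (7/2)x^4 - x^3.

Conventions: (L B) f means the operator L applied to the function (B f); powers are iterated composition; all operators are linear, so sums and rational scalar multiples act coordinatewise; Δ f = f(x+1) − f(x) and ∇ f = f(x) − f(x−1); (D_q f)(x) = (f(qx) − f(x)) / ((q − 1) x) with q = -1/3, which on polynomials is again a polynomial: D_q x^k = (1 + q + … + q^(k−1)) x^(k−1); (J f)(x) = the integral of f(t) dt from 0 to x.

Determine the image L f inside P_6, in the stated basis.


the result is g(x) = (7/10)x^5 - (1/4)x^4 + (448/27)x^3 + (155/9)x^2 + 11x + 5/2

J f = (7/10)x^5 - (1/4)x^4
D_q f = (70/27)x^3 - (7/9)x^2
Δ f = 14x^3 + 18x^2 + 11x + 5/2
(J + D_q + Δ) f = (7/10)x^5 - (1/4)x^4 + (448/27)x^3 + (155/9)x^2 + 11x + 5/2


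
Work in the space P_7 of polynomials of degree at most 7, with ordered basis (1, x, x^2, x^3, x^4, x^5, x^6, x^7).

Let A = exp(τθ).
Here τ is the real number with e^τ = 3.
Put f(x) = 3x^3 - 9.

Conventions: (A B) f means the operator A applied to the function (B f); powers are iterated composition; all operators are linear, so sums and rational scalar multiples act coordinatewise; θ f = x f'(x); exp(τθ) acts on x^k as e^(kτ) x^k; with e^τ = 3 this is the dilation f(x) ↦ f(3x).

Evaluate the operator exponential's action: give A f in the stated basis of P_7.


exp(τθ) x^k = e^(kτ) x^k; with e^τ = 3 this sends x^k to 3^k x^k
x^3 ↦ 27 x^3
applying this coordinatewise to f: exp(τθ) f = 81x^3 - 9

g(x) = 81x^3 - 9


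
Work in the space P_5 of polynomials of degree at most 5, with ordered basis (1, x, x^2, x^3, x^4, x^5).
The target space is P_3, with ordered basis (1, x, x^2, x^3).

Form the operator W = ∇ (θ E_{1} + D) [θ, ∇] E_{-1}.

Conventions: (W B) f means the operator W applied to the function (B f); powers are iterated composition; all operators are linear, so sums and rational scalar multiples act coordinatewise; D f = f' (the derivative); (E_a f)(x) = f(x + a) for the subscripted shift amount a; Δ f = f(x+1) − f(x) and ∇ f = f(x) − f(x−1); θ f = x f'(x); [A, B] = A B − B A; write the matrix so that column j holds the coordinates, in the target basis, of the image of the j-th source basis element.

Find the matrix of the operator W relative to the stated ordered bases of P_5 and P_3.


the matrix is [[0, 0, -2, 6, 12, -220]; [0, 0, 0, -12, 60, -80]; [0, 0, 0, 0, -36, 240]; [0, 0, 0, 0, 0, -80]] (rows listed top to bottom)

image of 1: 0
image of x: 0
image of x^2: -2
image of x^3: -12x + 6
image of x^4: -36x^2 + 60x + 12
image of x^5: -80x^3 + 240x^2 - 80x - 220
each image's coordinates form column j of the matrix


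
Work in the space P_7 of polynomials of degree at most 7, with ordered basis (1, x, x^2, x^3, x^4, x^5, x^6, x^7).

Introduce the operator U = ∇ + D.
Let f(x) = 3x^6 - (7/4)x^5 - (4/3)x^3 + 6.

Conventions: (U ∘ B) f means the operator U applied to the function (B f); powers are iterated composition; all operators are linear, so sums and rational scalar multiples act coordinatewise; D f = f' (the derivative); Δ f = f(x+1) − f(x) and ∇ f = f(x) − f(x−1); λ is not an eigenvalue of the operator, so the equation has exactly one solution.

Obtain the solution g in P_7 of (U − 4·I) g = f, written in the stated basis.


write g with unknown coordinates in the stated basis and equate coefficients in (U − 4·I) g = f
solving from the highest basis element down gives g = -(3/4)x^6 - (29/16)x^5 - (55/32)x^4 - (223/96)x^3 - (21/8)x^2 - (187/128)x - 1529/768
check: U g = -9x^5 - (55/8)x^4 - (85/8)x^3 - (21/2)x^2 - (187/32)x - 377/192
so U g − 4·g = 3x^6 - (7/4)x^5 - (4/3)x^3 + 6 = f ✓

the result is g(x) = -(3/4)x^6 - (29/16)x^5 - (55/32)x^4 - (223/96)x^3 - (21/8)x^2 - (187/128)x - 1529/768


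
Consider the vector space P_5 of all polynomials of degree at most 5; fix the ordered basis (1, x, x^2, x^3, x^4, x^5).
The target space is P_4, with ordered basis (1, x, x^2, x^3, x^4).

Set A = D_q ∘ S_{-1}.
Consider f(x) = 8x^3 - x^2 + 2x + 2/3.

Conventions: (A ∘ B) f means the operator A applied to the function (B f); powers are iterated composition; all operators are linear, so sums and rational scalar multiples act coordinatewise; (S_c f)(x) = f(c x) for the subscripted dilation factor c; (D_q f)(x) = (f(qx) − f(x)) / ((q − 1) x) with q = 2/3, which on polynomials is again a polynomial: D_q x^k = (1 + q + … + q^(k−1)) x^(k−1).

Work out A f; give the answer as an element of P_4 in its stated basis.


the image equals g(x) = -(152/9)x^2 - (5/3)x - 2

S_{-1} f = -8x^3 - x^2 - 2x + 2/3
D_q S_{-1} f = -(152/9)x^2 - (5/3)x - 2


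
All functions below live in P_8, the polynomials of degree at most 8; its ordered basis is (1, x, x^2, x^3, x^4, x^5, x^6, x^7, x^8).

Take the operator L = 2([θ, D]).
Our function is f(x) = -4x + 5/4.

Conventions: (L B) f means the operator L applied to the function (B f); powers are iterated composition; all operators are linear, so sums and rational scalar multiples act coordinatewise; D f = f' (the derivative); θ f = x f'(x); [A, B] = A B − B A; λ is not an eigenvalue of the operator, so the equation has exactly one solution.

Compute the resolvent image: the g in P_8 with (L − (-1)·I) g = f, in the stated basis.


the result is g(x) = -4x - 27/4

write g with unknown coordinates in the stated basis and equate coefficients in (L − (-1)·I) g = f
solving from the highest basis element down gives g = -4x - 27/4
check: L g = 8
so L g − (-1)·g = -4x + 5/4 = f ✓
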